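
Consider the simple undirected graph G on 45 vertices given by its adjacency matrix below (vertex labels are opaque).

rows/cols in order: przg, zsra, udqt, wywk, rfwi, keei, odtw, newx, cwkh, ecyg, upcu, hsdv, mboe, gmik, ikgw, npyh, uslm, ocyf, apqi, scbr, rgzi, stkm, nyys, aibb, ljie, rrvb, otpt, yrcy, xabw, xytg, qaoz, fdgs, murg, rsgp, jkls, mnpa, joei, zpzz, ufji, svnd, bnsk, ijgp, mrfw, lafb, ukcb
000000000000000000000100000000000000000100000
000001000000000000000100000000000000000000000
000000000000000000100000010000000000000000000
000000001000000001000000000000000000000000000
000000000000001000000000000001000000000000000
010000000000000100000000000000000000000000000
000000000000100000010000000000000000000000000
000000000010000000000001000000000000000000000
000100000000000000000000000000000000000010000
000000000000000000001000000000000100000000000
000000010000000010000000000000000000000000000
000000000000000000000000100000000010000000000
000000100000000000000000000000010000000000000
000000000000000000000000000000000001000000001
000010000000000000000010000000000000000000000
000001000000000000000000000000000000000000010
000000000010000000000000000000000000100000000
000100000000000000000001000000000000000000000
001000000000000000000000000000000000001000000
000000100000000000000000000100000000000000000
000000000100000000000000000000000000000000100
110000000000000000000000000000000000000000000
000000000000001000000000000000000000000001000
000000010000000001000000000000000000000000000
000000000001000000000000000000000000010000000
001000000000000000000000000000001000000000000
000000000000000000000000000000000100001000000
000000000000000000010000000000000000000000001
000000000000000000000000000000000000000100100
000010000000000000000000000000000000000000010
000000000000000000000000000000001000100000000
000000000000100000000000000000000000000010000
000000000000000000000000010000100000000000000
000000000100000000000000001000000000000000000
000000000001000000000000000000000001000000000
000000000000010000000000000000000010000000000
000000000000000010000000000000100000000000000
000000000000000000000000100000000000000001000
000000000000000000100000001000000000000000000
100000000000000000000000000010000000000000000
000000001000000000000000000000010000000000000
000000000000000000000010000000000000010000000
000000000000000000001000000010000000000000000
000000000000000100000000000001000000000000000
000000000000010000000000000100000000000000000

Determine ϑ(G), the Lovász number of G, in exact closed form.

Vertex nyys has 2 neighbors: ikgw, ijgp.
Vertex ecyg has 2 neighbors: rgzi, rsgp.
N(otpt) = {rsgp, ufji}, |N(otpt)| = 2.
N(murg) = {rrvb, qaoz}, |N(murg)| = 2.
Regular of degree 2 on 45 vertices: connected 2-regular on 45 ⇒ C_{45}.
Distinct eigenvalues (to 3 d.p.): [2.0, 1.981, 1.923, 1.827, 1.696, 1.532, 1.338, 1.118, 0.877, 0.618, 0.347, 0.07, -0.209, -0.484, -0.749, -1.0, -1.231, -1.439, -1.618, -1.766, -1.879, -1.956, -1.995].
λ_max=2, λ_min=-2*cos(pi/45); ϑ = −45·λ_min/(λ_max−λ_min) = 45*cos(pi/45)/(cos(pi/45) + 1).
ϑ(G) ≈ 22.47256.
22 ≤ 45*cos(pi/45)/(cos(pi/45) + 1) ≤ 23: both strict.

45*cos(pi/45)/(cos(pi/45) + 1)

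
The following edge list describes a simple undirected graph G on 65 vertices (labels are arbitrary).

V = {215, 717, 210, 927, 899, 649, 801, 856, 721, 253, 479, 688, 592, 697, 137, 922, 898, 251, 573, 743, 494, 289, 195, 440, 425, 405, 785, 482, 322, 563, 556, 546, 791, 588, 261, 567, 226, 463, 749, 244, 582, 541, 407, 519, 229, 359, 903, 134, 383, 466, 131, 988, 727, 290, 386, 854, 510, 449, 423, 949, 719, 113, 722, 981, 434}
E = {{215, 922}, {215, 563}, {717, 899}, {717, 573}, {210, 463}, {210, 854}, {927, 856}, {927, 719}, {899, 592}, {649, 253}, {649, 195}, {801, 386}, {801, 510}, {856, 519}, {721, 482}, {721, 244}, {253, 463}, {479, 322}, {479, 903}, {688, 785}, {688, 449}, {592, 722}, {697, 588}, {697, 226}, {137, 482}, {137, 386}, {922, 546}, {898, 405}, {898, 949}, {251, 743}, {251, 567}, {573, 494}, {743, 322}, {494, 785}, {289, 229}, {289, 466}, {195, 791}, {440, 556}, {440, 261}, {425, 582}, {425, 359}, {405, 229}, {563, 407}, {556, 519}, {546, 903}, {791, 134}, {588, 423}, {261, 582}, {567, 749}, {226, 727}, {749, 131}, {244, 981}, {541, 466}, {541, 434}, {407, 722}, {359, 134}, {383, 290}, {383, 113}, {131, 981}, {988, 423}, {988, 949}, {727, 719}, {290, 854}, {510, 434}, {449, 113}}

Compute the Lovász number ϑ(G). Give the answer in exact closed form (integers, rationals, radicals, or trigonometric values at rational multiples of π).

Vertex 386 has 2 neighbors: 801, 137.
Vertex 383 has 2 neighbors: 290, 113.
N(449) = {688, 113}, |N(449)| = 2.
N(791) = {195, 134}, |N(791)| = 2.
Every vertex has degree 2 (N=65); connected 2-regular on 65 ⇒ C_{65}.
A has 33 distinct eigenvalues ≈ [2.0, 1.99066, 1.96274, 1.91649, 1.85235, 1.77091, 1.67294, 1.55935, 1.4312, 1.28968, 1.13613, 0.97197, 0.79873, 0.61803, 0.43157, 0.24107, 0.04833, -0.14487, -0.33671, -0.52541, -0.70921, -0.88638, -1.05528, -1.21433, -1.36203, -1.49702, -1.61803, -1.72394, -1.81375, -1.88662, -1.94188, -1.97901, -1.99766].
Lovász (edge-transitive): ϑ = −65·(-2*cos(pi/65))/((2)−(-2*cos(pi/65))) = 65*cos(pi/65)/(cos(pi/65) + 1).
ϑ(G) ≈ 32.481012600.
Sandwich: α(G)=32 ≤ ϑ(G)=65*cos(pi/65)/(cos(pi/65) + 1) ≤ χ(Ḡ)=33 (both strict).

65*cos(pi/65)/(cos(pi/65) + 1)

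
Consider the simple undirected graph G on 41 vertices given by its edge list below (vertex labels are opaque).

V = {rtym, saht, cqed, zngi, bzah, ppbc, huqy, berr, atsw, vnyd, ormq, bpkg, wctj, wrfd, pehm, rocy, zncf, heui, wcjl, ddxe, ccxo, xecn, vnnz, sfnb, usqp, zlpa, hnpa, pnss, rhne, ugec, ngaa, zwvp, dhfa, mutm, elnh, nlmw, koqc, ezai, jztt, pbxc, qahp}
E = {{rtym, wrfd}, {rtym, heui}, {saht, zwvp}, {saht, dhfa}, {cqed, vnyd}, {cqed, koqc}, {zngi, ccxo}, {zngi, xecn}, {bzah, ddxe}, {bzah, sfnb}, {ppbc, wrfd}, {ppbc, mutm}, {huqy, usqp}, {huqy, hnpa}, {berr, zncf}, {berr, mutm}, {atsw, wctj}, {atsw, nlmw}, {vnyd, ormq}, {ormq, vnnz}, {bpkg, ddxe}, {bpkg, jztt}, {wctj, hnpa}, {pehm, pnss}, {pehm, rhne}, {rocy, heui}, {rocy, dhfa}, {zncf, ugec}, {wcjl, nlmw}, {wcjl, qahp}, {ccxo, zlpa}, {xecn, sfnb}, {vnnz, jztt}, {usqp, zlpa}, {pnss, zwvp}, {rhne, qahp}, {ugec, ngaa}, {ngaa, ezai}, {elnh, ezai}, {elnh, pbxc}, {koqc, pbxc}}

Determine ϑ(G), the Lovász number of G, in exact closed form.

41*cos(pi/41)/(cos(pi/41) + 1)

N(ddxe) = {bzah, bpkg}, |N(ddxe)| = 2.
deg(hnpa) = 2; N(hnpa) = {huqy, wctj}.
Vertex wrfd has 2 neighbors: rtym, ppbc.
Vertex heui has 2 neighbors: rtym, rocy.
2-regular, N=41; the odd cycle C_{41}.
The 21 distinct eigenvalues: [2.0, 1.977, 1.907, 1.792, 1.636, 1.441, 1.212, 0.955, 0.676, 0.381, 0.077, -0.229, -0.53, -0.818, -1.087, -1.331, -1.543, -1.719, -1.855, -1.947, -1.994].
Lovász (edge-transitive): ϑ = −41·(-2*cos(pi/41))/((2)−(-2*cos(pi/41))) = 41*cos(pi/41)/(cos(pi/41) + 1).
≈ 20.4699 (to 4 d.p.).
20 ≤ 41*cos(pi/41)/(cos(pi/41) + 1) ≤ 21: both strict.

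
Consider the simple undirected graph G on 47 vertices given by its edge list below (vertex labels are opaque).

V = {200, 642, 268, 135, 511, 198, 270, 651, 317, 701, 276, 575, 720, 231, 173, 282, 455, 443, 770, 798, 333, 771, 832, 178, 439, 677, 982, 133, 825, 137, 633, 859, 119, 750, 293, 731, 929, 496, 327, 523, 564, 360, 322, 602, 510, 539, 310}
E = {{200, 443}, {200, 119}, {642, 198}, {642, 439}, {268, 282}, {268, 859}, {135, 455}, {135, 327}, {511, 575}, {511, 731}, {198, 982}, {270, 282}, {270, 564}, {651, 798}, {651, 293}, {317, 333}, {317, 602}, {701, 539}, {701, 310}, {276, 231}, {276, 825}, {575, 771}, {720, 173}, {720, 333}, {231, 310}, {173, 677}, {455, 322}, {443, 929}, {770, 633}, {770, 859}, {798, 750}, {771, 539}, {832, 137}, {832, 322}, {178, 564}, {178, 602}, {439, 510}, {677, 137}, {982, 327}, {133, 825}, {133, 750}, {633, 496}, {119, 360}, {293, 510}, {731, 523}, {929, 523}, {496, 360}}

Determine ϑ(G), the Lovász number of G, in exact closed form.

Vertex 677 has 2 neighbors: 173, 137.
N(119) = {200, 360}, |N(119)| = 2.
N(832) = {137, 322}, |N(832)| = 2.
deg(268) = 2; N(268) = {282, 859}.
Regular of degree 2 on 47 vertices: connected 2-regular on 47 ⇒ C_{47}.
Distinct eigenvalues (to 5 d.p.): [2.0, 1.98215, 1.92894, 1.8413, 1.7208, 1.5696, 1.39038, 1.18636, 0.96116, 0.71882, 0.46364, 0.20019, -0.06683, -0.33266, -0.59255, -0.84187, -1.07616, -1.29126, -1.4833, -1.64888, -1.78504, -1.88934, -1.95992, -1.99553].
ϑ = −N·λ_min/(λ_max−λ_min) = −47·(-2*cos(pi/47))/(2−(-2*cos(pi/47))) = 47*cos(pi/47)/(cos(pi/47) + 1).
≈ 23.473731493 (to 9 d.p.).
α=23, χ(Ḡ)=24; ϑ=47*cos(pi/47)/(cos(pi/47) + 1) lies between (both strict).

47*cos(pi/47)/(cos(pi/47) + 1)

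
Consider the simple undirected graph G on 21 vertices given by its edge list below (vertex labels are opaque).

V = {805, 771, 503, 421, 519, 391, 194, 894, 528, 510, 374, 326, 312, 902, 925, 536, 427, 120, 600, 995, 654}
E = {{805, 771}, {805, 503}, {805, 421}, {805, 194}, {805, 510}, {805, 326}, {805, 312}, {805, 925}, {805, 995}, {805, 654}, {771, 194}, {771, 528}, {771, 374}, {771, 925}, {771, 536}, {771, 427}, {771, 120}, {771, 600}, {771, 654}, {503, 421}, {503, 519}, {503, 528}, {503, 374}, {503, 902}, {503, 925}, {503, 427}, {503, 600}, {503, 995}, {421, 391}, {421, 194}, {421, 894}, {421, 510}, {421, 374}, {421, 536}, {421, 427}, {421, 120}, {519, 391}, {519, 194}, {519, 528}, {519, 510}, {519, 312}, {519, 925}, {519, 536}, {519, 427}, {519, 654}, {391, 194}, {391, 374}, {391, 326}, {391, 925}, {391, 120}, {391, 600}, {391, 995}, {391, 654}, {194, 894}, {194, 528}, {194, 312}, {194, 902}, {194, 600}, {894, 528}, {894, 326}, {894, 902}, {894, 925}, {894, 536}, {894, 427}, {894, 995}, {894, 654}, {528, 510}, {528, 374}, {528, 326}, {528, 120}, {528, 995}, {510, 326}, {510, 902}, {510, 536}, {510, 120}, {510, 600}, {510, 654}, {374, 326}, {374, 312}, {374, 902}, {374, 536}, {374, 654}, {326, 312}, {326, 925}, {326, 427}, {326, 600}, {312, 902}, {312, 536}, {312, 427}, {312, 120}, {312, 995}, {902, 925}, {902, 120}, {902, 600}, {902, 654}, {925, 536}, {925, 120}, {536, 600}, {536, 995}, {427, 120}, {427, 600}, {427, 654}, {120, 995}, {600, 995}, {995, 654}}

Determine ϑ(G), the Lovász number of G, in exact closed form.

6

N(374) = {771, 503, 421, 391, 528, 326, 312, 902, 536, 654}, |N(374)| = 10.
deg(536) = 10; N(536) = {771, 421, 519, 894, 510, 374, 312, 925, 600, 995}.
deg(771) = 10; N(771) = {805, 194, 528, 374, 925, 536, 427, 120, 600, 654}.
Vertex 805 has 10 neighbors: 771, 503, 421, 194, 510, 326, 312, 925, 995, 654.
21-vertex 10-regular graph: Kneser-type, 2-subsets of [7].
Distinct eigenvalues (to 5 d.p.): [10.0, 1.0, -4.0].
With N=21: ϑ(G) = 21·(-1*(-4))/(10−(-4)) = 6.
≈ 6.0000000 (to 7 d.p.).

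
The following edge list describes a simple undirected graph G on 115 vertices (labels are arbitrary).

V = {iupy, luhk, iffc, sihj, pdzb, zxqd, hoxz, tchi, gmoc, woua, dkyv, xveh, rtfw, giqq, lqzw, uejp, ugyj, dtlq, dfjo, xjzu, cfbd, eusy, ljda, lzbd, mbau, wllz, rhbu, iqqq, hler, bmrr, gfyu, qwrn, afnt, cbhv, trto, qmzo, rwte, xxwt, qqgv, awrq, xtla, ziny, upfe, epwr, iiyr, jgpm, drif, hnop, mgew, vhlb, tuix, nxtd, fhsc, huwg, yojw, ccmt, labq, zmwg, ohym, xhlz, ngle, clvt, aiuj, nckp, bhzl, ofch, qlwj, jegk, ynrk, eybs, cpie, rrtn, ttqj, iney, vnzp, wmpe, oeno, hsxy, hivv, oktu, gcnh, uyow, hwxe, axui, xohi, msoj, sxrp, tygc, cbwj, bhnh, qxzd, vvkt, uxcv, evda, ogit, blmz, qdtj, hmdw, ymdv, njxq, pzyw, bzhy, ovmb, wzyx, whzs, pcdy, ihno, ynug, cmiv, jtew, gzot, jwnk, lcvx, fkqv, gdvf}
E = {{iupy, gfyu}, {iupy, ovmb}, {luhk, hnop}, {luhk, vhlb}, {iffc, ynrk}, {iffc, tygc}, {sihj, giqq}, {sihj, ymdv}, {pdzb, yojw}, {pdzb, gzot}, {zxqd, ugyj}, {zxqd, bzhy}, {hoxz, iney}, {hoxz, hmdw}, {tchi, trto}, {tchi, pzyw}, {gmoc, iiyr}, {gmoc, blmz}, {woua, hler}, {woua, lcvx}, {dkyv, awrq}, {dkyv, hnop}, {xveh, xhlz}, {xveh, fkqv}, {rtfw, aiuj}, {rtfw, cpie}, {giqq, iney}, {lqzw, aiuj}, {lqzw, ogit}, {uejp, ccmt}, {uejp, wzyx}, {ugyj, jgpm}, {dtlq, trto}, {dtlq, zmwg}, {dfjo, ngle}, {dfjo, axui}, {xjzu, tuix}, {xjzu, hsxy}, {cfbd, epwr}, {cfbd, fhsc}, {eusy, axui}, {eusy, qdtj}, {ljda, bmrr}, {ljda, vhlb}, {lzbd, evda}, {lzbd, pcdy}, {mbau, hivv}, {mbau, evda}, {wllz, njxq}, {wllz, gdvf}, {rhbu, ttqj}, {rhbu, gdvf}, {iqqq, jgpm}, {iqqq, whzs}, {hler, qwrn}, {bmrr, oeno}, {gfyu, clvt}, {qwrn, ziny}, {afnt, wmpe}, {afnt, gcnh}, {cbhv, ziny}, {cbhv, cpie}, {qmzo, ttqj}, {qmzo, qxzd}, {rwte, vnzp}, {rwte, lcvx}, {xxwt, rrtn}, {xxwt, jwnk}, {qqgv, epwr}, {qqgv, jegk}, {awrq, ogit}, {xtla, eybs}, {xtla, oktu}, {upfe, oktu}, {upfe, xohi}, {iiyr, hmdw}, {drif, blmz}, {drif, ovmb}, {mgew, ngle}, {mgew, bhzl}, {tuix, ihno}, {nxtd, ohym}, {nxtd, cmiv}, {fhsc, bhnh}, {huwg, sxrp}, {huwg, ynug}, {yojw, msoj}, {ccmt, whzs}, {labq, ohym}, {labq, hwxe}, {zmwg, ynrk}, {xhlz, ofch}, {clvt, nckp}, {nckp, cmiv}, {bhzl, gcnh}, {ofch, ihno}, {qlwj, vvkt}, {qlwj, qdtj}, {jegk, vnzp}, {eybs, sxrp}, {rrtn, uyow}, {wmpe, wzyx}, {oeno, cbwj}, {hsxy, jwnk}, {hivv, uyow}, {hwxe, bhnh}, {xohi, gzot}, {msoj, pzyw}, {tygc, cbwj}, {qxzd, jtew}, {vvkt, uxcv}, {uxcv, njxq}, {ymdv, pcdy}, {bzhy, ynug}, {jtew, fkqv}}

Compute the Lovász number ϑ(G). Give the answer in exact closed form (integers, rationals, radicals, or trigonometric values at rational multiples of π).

deg(clvt) = 2; N(clvt) = {gfyu, nckp}.
N(cpie) = {rtfw, cbhv}, |N(cpie)| = 2.
N(ynug) = {huwg, bzhy}, |N(ynug)| = 2.
deg(nckp) = 2; N(nckp) = {clvt, cmiv}.
Every vertex has degree 2 (N=115); a single 115-cycle (edge-transitive).
Distinct eigenvalues (to 3 d.p.): [2.0, 1.997, 1.988, 1.973, 1.952, 1.926, 1.893, 1.856, 1.812, 1.763, 1.709, 1.65, 1.585, 1.516, 1.443, 1.365, 1.283, 1.198, 1.108, 1.016, 0.92, 0.822, 0.721, 0.618, 0.513, 0.407, 0.299, 0.191, 0.082, -0.027, -0.136, -0.245, -0.353, -0.46, -0.566, -0.67, -0.772, -0.871, -0.968, -1.062, -1.153, -1.241, -1.325, -1.405, -1.48, -1.551, -1.618, -1.68, -1.737, -1.788, -1.834, -1.875, -1.91, -1.94, -1.964, -1.981, -1.993, -1.999].
Lovász (edge-transitive): ϑ = −115·(-2*cos(pi/115))/((2)−(-2*cos(pi/115))) = 115*cos(pi/115)/(cos(pi/115) + 1).
≈ 57.4893 (to 4 d.p.).
Check 57 ≤ 115*cos(pi/115)/(cos(pi/115) + 1) ≤ 58: both strict.

115*cos(pi/115)/(cos(pi/115) + 1)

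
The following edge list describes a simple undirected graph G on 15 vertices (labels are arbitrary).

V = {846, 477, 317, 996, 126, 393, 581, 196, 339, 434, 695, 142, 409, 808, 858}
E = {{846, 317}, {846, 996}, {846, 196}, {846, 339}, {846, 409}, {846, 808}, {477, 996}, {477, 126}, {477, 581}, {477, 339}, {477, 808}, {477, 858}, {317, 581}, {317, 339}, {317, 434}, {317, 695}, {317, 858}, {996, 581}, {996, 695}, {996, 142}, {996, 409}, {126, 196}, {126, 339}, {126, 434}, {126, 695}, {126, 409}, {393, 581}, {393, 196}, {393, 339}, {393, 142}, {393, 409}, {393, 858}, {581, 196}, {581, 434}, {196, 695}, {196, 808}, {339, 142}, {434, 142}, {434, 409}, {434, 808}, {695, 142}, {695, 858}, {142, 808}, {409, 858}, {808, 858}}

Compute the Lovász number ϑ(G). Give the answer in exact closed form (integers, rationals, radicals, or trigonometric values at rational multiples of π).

5

N(434) = {317, 126, 581, 142, 409, 808}, |N(434)| = 6.
deg(695) = 6; N(695) = {317, 996, 126, 196, 142, 858}.
Vertex 126 has 6 neighbors: 477, 196, 339, 434, 695, 409.
deg(339) = 6; N(339) = {846, 477, 317, 126, 393, 142}.
15-vertex 6-regular graph: this is K(6,2), the Kneser graph.
A has 3 distinct eigenvalues ≈ [6.0, 1.0, -3.0].
−15·(-3) / ((6)−(-3)) = 5 = ϑ(G).
ϑ(G) ≈ 5.000000.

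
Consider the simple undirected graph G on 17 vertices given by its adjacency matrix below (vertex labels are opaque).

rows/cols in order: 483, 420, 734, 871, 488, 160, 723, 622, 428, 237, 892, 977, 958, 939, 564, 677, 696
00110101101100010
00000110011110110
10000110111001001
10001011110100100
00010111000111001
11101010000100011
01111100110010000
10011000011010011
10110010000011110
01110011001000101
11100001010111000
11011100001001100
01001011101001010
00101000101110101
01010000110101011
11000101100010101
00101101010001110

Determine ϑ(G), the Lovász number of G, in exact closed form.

N(977) = {483, 420, 871, 488, 160, 892, 939, 564}, |N(977)| = 8.
N(734) = {483, 160, 723, 428, 237, 892, 939, 696}, |N(734)| = 8.
deg(564) = 8; N(564) = {420, 871, 428, 237, 977, 939, 677, 696}.
N(723) = {420, 734, 871, 488, 160, 428, 237, 958}, |N(723)| = 8.
17-vertex 8-regular graph: Paley(17): SR with (k,λ,μ)=(8,3,4).
spec(A) ≈ [8.0, 1.5616, -2.5616] (distinct, 4 d.p.).
ϑ = −N·λ_min/(λ_max−λ_min) = −17·(-sqrt(17)/2 - 1/2)/(8−(-sqrt(17)/2 - 1/2)) = sqrt(17).
ϑ(G) ≈ 4.12311.

sqrt(17)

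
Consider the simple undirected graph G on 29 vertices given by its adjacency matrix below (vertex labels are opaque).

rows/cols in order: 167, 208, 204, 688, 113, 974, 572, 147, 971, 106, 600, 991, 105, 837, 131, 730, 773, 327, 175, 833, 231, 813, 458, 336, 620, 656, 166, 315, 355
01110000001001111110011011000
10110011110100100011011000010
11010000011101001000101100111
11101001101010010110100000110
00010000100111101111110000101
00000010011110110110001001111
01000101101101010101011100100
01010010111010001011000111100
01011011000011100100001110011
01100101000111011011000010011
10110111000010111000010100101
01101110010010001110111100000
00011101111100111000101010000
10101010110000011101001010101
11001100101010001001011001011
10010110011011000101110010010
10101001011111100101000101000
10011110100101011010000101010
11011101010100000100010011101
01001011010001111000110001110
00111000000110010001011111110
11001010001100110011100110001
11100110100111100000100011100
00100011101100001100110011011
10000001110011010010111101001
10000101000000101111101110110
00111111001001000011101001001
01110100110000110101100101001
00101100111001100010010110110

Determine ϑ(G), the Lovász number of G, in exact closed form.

sqrt(29)

N(175) = {167, 208, 688, 113, 974, 147, 106, 991, 327, 813, 620, 656, 166, 355}, |N(175)| = 14.
N(355) = {204, 113, 974, 971, 106, 600, 837, 131, 175, 813, 336, 620, 166, 315}, |N(355)| = 14.
N(231) = {204, 688, 113, 991, 105, 730, 833, 813, 458, 336, 620, 656, 166, 315}, |N(231)| = 14.
N(991) = {208, 204, 113, 974, 572, 106, 105, 773, 327, 175, 231, 813, 458, 336}, |N(991)| = 14.
Regular of degree 14 on 29 vertices: SR(29,14,6,7) — a Paley graph.
spec(A) ≈ [14.0, 2.19258, -3.19258] (distinct, 5 d.p.).
−29·(-sqrt(29)/2 - 1/2) / ((14)−(-sqrt(29)/2 - 1/2)) = sqrt(29) = ϑ(G).
≈ 5.385165 (to 6 d.p.).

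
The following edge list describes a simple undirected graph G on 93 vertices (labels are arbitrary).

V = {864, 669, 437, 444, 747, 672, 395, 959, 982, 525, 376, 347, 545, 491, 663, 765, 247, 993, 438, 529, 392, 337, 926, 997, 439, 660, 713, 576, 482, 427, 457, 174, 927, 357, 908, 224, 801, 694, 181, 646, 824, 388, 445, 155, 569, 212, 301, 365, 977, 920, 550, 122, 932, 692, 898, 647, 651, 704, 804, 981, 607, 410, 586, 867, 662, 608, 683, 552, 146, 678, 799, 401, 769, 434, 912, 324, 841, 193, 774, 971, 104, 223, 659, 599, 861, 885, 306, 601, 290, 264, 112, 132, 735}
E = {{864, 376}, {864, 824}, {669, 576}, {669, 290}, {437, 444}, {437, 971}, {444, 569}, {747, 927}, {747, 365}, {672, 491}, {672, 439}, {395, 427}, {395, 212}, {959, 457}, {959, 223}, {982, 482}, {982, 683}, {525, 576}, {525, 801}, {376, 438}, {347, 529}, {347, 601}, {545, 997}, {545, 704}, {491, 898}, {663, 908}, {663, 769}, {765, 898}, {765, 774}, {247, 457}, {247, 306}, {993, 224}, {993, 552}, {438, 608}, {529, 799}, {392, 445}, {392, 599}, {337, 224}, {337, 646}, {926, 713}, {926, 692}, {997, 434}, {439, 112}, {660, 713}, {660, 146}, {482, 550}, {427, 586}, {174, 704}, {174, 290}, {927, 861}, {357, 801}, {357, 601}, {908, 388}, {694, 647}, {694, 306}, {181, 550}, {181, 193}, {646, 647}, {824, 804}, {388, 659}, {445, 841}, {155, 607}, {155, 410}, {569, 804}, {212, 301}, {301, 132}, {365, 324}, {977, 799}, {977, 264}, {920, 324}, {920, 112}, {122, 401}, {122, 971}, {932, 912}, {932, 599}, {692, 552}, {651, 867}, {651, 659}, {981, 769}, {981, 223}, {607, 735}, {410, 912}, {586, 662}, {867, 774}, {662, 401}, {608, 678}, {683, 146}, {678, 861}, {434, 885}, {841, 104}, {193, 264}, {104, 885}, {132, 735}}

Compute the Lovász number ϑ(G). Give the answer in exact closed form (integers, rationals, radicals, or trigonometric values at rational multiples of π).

deg(525) = 2; N(525) = {576, 801}.
Vertex 347 has 2 neighbors: 529, 601.
Vertex 545 has 2 neighbors: 997, 704.
deg(926) = 2; N(926) = {713, 692}.
Regular of degree 2 on 93 vertices: this is C_{93}, the 93-cycle.
Distinct eigenvalues (to 3 d.p.): [2.0, 1.995, 1.982, 1.959, 1.927, 1.887, 1.838, 1.78, 1.715, 1.642, 1.561, 1.473, 1.378, 1.277, 1.17, 1.058, 0.941, 0.82, 0.695, 0.566, 0.436, 0.303, 0.169, 0.034, -0.101, -0.236, -0.369, -0.501, -0.631, -0.758, -0.881, -1.0, -1.115, -1.224, -1.328, -1.426, -1.518, -1.602, -1.679, -1.749, -1.81, -1.864, -1.908, -1.944, -1.972, -1.99, -1.999].
With N=93: ϑ(G) = 93·(-(-1)*2*cos(pi/93))/(2−(-2*cos(pi/93))) = 93*cos(pi/93)/(cos(pi/93) + 1).
ϑ(G) ≈ 46.486731879.
46 ≤ 93*cos(pi/93)/(cos(pi/93) + 1) ≤ 47: both strict.

93*cos(pi/93)/(cos(pi/93) + 1)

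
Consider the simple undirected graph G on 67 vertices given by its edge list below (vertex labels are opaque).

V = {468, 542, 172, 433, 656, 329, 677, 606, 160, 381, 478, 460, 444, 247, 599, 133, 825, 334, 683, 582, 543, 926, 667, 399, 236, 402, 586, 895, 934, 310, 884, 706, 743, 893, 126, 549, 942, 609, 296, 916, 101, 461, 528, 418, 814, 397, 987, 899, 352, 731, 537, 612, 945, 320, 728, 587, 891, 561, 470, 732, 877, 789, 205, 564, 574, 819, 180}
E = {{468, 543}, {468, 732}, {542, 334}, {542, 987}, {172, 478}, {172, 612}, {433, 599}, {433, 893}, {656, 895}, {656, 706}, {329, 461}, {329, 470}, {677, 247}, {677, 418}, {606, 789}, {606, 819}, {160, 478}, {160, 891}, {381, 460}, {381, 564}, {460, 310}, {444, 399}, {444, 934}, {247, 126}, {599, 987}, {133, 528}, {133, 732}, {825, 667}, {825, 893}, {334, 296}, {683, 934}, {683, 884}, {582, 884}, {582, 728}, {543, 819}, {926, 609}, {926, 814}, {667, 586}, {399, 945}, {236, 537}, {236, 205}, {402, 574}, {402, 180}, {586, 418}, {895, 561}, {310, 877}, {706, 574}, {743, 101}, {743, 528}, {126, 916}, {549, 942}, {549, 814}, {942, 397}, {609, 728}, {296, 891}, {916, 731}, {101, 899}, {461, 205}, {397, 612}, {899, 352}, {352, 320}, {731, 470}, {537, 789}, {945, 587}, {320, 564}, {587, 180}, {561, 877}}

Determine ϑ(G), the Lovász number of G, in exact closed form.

67*cos(pi/67)/(cos(pi/67) + 1)

Vertex 296 has 2 neighbors: 334, 891.
N(934) = {444, 683}, |N(934)| = 2.
deg(877) = 2; N(877) = {310, 561}.
deg(606) = 2; N(606) = {789, 819}.
Every vertex has degree 2 (N=67); this is C_{67}, the 67-cycle.
A has 34 distinct eigenvalues ≈ [2.0, 1.9912, 1.9649, 1.9214, 1.8609, 1.7841, 1.6917, 1.5843, 1.4631, 1.3289, 1.1831, 1.0269, 0.8617, 0.6889, 0.5101, 0.3268, 0.1406, -0.0469, -0.2339, -0.4189, -0.6002, -0.7762, -0.9454, -1.1063, -1.2574, -1.3975, -1.5254, -1.6398, -1.7398, -1.8245, -1.8932, -1.9453, -1.9802, -1.9978].
−67·(-2*cos(pi/67)) / ((2)−(-2*cos(pi/67))) = 67*cos(pi/67)/(cos(pi/67) + 1) = ϑ(G).
ϑ(G) ≈ 33.48158.
Check 33 ≤ 67*cos(pi/67)/(cos(pi/67) + 1) ≤ 34: both strict.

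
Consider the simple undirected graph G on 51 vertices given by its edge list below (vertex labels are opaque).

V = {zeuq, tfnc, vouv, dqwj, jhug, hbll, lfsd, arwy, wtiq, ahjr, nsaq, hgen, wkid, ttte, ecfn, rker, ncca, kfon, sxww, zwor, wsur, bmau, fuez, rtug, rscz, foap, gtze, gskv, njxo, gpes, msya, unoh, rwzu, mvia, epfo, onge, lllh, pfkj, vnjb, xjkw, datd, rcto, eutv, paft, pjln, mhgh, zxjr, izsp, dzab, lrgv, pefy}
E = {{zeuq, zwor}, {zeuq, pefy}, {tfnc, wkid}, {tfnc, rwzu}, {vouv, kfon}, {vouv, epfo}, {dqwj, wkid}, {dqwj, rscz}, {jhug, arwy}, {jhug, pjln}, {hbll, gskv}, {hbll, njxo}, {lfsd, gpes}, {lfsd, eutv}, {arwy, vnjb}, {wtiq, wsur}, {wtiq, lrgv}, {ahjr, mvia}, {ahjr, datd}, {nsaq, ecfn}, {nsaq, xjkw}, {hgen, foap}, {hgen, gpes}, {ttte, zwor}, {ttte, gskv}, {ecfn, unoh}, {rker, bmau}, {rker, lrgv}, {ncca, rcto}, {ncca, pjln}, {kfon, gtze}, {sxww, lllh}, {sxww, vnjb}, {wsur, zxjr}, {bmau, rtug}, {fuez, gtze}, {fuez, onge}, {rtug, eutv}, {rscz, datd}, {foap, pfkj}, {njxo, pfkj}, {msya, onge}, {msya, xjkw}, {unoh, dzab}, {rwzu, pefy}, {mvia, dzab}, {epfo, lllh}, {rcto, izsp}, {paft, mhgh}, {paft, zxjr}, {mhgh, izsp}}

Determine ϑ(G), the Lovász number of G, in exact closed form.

51*cos(pi/51)/(cos(pi/51) + 1)

deg(onge) = 2; N(onge) = {fuez, msya}.
Vertex foap has 2 neighbors: hgen, pfkj.
Vertex dqwj has 2 neighbors: wkid, rscz.
N(rker) = {bmau, lrgv}, |N(rker)| = 2.
Every vertex has degree 2 (N=51); connected 2-regular on 51 ⇒ C_{51}.
Distinct eigenvalues (to 4 d.p.): [2.0, 1.9848, 1.9396, 1.8649, 1.762, 1.6324, 1.478, 1.3012, 1.1047, 0.8915, 0.6647, 0.4279, 0.1845, -0.0616, -0.3068, -0.5473, -0.7796, -1.0, -1.2053, -1.3923, -1.5582, -1.7004, -1.8169, -1.9059, -1.9659, -1.9962].
ϑ = −N·λ_min/(λ_max−λ_min) = −51·(-2*cos(pi/51))/(2−(-2*cos(pi/51))) = 51*cos(pi/51)/(cos(pi/51) + 1).
≈ 25.475794486 (to 9 d.p.).
25 ≤ 51*cos(pi/51)/(cos(pi/51) + 1) ≤ 26: both strict.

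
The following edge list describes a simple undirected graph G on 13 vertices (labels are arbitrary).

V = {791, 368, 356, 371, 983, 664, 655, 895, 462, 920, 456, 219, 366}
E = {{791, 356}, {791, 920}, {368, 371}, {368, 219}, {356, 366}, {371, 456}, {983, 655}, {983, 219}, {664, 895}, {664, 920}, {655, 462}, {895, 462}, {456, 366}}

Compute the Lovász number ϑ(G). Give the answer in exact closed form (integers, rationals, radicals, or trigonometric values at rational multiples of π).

Vertex 366 has 2 neighbors: 356, 456.
Vertex 983 has 2 neighbors: 655, 219.
N(791) = {356, 920}, |N(791)| = 2.
Vertex 356 has 2 neighbors: 791, 366.
Every vertex has degree 2 (N=13); connected 2-regular on 13 ⇒ C_{13}.
The 7 distinct eigenvalues: [2.0, 1.77091, 1.13613, 0.24107, -0.70921, -1.49702, -1.94188].
Lovász: ϑ = −13(-2*cos(pi/13))/(2+-(-1)*2*cos(pi/13)) = 13*cos(pi/13)/(cos(pi/13) + 1).
Numerically 6.404168563.
6 ≤ 13*cos(pi/13)/(cos(pi/13) + 1) ≤ 7: both strict.

13*cos(pi/13)/(cos(pi/13) + 1)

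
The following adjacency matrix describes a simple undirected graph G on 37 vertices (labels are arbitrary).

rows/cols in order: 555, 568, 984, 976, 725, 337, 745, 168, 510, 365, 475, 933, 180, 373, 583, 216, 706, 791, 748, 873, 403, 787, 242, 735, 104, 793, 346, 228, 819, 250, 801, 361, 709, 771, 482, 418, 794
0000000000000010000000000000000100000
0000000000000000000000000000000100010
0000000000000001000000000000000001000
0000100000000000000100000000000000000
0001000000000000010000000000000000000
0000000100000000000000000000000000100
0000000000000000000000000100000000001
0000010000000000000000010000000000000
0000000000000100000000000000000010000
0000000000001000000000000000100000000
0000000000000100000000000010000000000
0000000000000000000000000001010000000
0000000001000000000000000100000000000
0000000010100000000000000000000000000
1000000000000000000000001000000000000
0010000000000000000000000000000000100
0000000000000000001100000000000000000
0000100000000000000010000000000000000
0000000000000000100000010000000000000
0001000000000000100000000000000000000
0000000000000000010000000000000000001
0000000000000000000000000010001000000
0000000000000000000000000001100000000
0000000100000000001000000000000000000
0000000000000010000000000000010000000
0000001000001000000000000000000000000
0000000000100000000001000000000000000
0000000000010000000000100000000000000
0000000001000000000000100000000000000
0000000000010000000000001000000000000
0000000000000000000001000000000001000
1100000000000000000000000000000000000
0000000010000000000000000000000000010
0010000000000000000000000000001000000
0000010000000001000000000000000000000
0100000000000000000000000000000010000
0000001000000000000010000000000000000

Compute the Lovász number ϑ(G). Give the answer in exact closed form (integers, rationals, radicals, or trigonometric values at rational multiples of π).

37*cos(pi/37)/(cos(pi/37) + 1)

deg(361) = 2; N(361) = {555, 568}.
Vertex 510 has 2 neighbors: 373, 709.
N(706) = {748, 873}, |N(706)| = 2.
Vertex 793 has 2 neighbors: 745, 180.
Regular of degree 2 on 37 vertices: the odd cycle C_{37}.
Distinct eigenvalues (to 5 d.p.): [2.0, 1.97123, 1.88575, 1.74603, 1.55607, 1.32135, 1.04861, 0.74571, 0.42136, 0.08488, -0.25404, -0.58565, -0.90041, -1.18927, -1.44391, -1.65702, -1.82246, -1.93547, -1.99279].
Lovász: ϑ = −37(-2*cos(pi/37))/(2+-(-1)*2*cos(pi/37)) = 37*cos(pi/37)/(cos(pi/37) + 1).
= 18.46662… (decimal).
Sandwich: α(G)=18 ≤ ϑ(G)=37*cos(pi/37)/(cos(pi/37) + 1) ≤ χ(Ḡ)=19 (both strict).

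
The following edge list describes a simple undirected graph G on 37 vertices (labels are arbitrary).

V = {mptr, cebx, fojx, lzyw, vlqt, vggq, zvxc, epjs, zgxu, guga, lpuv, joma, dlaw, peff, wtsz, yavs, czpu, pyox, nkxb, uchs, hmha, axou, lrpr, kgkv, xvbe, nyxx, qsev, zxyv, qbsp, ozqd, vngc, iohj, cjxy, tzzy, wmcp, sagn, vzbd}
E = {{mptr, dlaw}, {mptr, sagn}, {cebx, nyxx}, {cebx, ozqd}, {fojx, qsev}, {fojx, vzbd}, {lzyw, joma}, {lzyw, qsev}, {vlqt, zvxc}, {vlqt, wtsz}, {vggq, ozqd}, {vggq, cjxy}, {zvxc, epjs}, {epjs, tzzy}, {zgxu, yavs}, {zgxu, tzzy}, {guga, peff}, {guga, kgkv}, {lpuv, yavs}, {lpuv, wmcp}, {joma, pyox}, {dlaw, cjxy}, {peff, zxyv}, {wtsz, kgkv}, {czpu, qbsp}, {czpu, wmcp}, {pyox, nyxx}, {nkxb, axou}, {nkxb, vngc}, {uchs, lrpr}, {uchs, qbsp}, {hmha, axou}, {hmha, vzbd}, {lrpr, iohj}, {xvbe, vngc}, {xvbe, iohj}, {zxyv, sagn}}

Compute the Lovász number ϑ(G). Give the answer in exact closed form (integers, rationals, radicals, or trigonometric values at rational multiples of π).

Vertex uchs has 2 neighbors: lrpr, qbsp.
Vertex cebx has 2 neighbors: nyxx, ozqd.
deg(pyox) = 2; N(pyox) = {joma, nyxx}.
Vertex xvbe has 2 neighbors: vngc, iohj.
Regular of degree 2 on 37 vertices: a single 37-cycle (edge-transitive).
spec(A) ≈ [2.0, 1.971232, 1.885755, 1.746028, 1.556072, 1.321349, 1.048615, 0.745713, 0.421359, 0.084882, -0.254036, -0.585646, -0.900407, -1.189266, -1.443912, -1.657019, -1.822457, -1.935466, -1.992795] (distinct, 6 d.p.).
ϑ = −N·λ_min/(λ_max−λ_min) = −37·(-2*cos(pi/37))/(2−(-2*cos(pi/37))) = 37*cos(pi/37)/(cos(pi/37) + 1).
= 18.4666… (decimal).
18 ≤ 37*cos(pi/37)/(cos(pi/37) + 1) ≤ 19: both strict.

37*cos(pi/37)/(cos(pi/37) + 1)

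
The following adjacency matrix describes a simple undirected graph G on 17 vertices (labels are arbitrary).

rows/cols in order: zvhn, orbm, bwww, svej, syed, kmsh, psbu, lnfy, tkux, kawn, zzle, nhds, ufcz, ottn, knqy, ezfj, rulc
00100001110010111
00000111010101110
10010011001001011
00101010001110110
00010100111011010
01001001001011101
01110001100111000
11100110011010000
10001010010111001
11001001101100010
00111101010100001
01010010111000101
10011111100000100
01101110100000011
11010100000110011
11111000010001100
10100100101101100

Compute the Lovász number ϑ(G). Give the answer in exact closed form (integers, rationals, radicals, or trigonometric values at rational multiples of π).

Vertex ufcz has 8 neighbors: zvhn, svej, syed, kmsh, psbu, lnfy, tkux, knqy.
deg(zvhn) = 8; N(zvhn) = {bwww, lnfy, tkux, kawn, ufcz, knqy, ezfj, rulc}.
N(orbm) = {kmsh, psbu, lnfy, kawn, nhds, ottn, knqy, ezfj}, |N(orbm)| = 8.
deg(tkux) = 8; N(tkux) = {zvhn, syed, psbu, kawn, nhds, ufcz, ottn, rulc}.
deg(v) = 8 for all v (|V|=17); strongly regular (17,8,3,4).
spec(A) ≈ [8.0, 1.561553, -2.561553] (distinct, 6 d.p.).
With N=17: ϑ(G) = 17·(-(-sqrt(17)/2 - 1/2))/(8−(-sqrt(17)/2 - 1/2)) = sqrt(17).
Numerically 4.123105626.

sqrt(17)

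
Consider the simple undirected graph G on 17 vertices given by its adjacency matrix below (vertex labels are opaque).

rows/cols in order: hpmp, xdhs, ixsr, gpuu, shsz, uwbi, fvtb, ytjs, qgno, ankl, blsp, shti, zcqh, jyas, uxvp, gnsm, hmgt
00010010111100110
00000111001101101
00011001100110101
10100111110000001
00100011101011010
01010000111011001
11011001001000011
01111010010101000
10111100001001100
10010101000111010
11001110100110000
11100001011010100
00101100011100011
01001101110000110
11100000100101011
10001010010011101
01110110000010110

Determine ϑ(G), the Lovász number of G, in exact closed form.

N(jyas) = {xdhs, shsz, uwbi, ytjs, qgno, ankl, uxvp, gnsm}, |N(jyas)| = 8.
deg(shsz) = 8; N(shsz) = {ixsr, fvtb, ytjs, qgno, blsp, zcqh, jyas, gnsm}.
N(qgno) = {hpmp, ixsr, gpuu, shsz, uwbi, blsp, jyas, uxvp}, |N(qgno)| = 8.
Vertex ytjs has 8 neighbors: xdhs, ixsr, gpuu, shsz, fvtb, ankl, shti, jyas.
deg(v) = 8 for all v (|V|=17); Paley(17): SR with (k,λ,μ)=(8,3,4).
spec(A) ≈ [8.0, 1.561553, -2.561553] (distinct, 6 d.p.).
−17·(-sqrt(17)/2 - 1/2) / ((8)−(-sqrt(17)/2 - 1/2)) = sqrt(17) = ϑ(G).
Numerically 4.123105626.

sqrt(17)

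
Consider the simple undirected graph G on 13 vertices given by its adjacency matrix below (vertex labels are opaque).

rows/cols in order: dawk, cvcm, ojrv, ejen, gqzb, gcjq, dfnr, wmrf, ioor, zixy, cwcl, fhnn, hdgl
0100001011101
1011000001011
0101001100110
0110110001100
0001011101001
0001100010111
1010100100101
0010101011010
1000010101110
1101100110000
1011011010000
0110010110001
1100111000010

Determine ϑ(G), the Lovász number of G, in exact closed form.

Vertex gcjq has 6 neighbors: ejen, gqzb, ioor, cwcl, fhnn, hdgl.
N(gqzb) = {ejen, gcjq, dfnr, wmrf, zixy, hdgl}, |N(gqzb)| = 6.
deg(dfnr) = 6; N(dfnr) = {dawk, ojrv, gqzb, wmrf, cwcl, hdgl}.
N(ejen) = {cvcm, ojrv, gqzb, gcjq, zixy, cwcl}, |N(ejen)| = 6.
13-vertex 6-regular graph: strongly regular (13,6,2,3).
spec(A) ≈ [6.0, 1.30278, -2.30278] (distinct, 5 d.p.).
λ_max=6, λ_min=-sqrt(13)/2 - 1/2; ϑ = −13·λ_min/(λ_max−λ_min) = sqrt(13).
≈ 3.6056 (to 4 d.p.).

sqrt(13)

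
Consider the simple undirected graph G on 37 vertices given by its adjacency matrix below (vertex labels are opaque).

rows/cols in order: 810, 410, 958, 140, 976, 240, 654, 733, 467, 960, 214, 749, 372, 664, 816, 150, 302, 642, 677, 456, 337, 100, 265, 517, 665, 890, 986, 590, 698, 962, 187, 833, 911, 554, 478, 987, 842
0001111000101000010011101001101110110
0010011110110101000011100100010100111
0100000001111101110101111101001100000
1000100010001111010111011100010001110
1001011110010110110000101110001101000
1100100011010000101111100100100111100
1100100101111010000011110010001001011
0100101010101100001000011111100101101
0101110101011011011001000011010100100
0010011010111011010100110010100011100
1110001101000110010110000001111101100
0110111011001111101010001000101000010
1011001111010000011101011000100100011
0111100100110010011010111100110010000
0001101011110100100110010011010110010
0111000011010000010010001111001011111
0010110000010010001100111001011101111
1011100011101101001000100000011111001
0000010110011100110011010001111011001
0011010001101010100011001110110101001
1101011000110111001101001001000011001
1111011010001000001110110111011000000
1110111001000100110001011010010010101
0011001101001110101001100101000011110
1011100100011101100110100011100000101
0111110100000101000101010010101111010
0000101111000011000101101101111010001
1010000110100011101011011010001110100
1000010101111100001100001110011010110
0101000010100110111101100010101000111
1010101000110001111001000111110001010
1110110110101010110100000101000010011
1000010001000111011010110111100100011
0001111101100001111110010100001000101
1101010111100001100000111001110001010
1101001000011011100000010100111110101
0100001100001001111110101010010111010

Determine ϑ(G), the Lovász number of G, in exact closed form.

sqrt(37)

deg(664) = 18; N(664) = {410, 958, 140, 976, 733, 214, 749, 816, 642, 677, 337, 265, 517, 665, 890, 698, 962, 911}.
deg(842) = 18; N(842) = {410, 654, 733, 372, 150, 302, 642, 677, 456, 337, 265, 665, 986, 962, 833, 911, 554, 987}.
Vertex 833 has 18 neighbors: 810, 410, 958, 976, 240, 733, 467, 214, 372, 816, 302, 642, 456, 890, 590, 911, 987, 842.
Vertex 816 has 18 neighbors: 140, 976, 654, 467, 960, 214, 749, 664, 302, 456, 337, 517, 986, 590, 962, 833, 911, 987.
G on 37 vertices is 18-regular; SR(37,18,8,9) — a Paley graph.
A has 3 distinct eigenvalues ≈ [18.0, 2.541381, -3.541381].
λ_max=18, λ_min=-sqrt(37)/2 - 1/2; ϑ = −37·λ_min/(λ_max−λ_min) = sqrt(37).
ϑ(G) ≈ 6.08276.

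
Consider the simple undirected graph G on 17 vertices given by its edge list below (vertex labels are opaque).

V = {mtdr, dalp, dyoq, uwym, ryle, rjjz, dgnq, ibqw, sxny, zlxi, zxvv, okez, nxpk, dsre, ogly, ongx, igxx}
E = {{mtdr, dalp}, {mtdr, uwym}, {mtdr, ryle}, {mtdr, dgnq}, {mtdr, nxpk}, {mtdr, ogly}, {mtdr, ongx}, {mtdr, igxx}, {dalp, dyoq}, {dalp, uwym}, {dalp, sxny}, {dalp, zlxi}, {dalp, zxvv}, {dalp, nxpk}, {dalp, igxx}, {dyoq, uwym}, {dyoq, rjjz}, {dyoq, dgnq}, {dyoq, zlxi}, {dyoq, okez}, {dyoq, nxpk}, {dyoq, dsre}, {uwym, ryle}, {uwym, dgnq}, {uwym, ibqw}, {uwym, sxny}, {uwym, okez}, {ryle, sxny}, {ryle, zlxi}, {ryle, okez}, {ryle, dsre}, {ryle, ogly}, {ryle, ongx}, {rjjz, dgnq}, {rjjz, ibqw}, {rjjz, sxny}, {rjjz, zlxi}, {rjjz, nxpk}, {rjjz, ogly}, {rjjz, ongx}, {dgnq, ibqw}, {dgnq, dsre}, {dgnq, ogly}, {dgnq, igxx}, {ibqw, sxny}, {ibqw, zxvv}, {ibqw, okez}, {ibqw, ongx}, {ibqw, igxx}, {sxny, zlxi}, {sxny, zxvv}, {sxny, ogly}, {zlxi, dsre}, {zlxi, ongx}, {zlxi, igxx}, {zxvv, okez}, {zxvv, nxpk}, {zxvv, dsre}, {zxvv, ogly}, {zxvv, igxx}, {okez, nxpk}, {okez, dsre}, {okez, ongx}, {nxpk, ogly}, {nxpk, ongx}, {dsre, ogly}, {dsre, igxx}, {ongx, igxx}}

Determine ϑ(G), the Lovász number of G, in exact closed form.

N(zlxi) = {dalp, dyoq, ryle, rjjz, sxny, dsre, ongx, igxx}, |N(zlxi)| = 8.
Vertex dsre has 8 neighbors: dyoq, ryle, dgnq, zlxi, zxvv, okez, ogly, igxx.
Vertex dyoq has 8 neighbors: dalp, uwym, rjjz, dgnq, zlxi, okez, nxpk, dsre.
Vertex ryle has 8 neighbors: mtdr, uwym, sxny, zlxi, okez, dsre, ogly, ongx.
Every vertex has degree 8 (N=17); SR(17,8,3,4) — a Paley graph.
spec(A) ≈ [8.0, 1.5616, -2.5616] (distinct, 4 d.p.).
ϑ = −N·λ_min/(λ_max−λ_min) = −17·(-sqrt(17)/2 - 1/2)/(8−(-sqrt(17)/2 - 1/2)) = sqrt(17).
= 4.1231056… (decimal).

sqrt(17)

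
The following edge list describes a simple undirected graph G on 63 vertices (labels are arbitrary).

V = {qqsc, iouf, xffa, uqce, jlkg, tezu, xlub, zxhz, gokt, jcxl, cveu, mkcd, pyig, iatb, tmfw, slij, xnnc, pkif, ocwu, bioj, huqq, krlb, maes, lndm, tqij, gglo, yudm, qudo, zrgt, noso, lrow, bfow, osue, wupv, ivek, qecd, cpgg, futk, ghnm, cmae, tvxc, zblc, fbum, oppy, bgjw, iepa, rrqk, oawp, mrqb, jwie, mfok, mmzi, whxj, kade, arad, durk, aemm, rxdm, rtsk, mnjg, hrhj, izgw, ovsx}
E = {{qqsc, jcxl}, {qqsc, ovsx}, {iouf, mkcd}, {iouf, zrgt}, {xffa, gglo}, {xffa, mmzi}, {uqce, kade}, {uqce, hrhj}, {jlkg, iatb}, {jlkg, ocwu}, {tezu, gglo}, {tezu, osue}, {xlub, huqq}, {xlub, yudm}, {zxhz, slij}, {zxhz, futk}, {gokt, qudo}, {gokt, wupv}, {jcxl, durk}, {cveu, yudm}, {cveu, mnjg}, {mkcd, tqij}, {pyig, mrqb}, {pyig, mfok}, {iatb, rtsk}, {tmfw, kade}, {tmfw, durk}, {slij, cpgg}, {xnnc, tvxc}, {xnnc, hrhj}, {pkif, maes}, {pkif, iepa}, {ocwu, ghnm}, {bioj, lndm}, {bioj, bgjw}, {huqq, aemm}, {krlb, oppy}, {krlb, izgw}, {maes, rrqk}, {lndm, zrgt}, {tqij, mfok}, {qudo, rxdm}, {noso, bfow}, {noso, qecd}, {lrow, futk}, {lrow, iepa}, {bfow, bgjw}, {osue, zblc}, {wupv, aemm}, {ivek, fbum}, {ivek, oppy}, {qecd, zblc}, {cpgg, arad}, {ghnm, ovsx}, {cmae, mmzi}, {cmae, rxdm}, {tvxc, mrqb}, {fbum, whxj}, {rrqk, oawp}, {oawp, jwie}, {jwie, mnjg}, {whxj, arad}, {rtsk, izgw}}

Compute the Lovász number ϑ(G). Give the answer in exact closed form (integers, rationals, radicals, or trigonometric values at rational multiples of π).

63*cos(pi/63)/(cos(pi/63) + 1)

deg(whxj) = 2; N(whxj) = {fbum, arad}.
deg(hrhj) = 2; N(hrhj) = {uqce, xnnc}.
Vertex rtsk has 2 neighbors: iatb, izgw.
Vertex ovsx has 2 neighbors: qqsc, ghnm.
Regular of degree 2 on 63 vertices: connected 2-regular on 63 ⇒ C_{63}.
A has 32 distinct eigenvalues ≈ [2.0, 1.99006, 1.96034, 1.91115, 1.84295, 1.75644, 1.65248, 1.53209, 1.39647, 1.24698, 1.08509, 0.91242, 0.73068, 0.54168, 0.3473, 0.14946, -0.04986, -0.24869, -0.44504, -0.63697, -0.82257, -1.0, -1.16749, -1.32337, -1.4661, -1.59427, -1.70658, -1.80194, -1.87939, -1.93815, -1.97766, -1.99751].
λ_max=2, λ_min=-2*cos(pi/63); ϑ = −63·λ_min/(λ_max−λ_min) = 63*cos(pi/63)/(cos(pi/63) + 1).
Numerically 31.4804.
Lovász sandwich 31 ≤ 63*cos(pi/63)/(cos(pi/63) + 1) ≤ 32: both strict.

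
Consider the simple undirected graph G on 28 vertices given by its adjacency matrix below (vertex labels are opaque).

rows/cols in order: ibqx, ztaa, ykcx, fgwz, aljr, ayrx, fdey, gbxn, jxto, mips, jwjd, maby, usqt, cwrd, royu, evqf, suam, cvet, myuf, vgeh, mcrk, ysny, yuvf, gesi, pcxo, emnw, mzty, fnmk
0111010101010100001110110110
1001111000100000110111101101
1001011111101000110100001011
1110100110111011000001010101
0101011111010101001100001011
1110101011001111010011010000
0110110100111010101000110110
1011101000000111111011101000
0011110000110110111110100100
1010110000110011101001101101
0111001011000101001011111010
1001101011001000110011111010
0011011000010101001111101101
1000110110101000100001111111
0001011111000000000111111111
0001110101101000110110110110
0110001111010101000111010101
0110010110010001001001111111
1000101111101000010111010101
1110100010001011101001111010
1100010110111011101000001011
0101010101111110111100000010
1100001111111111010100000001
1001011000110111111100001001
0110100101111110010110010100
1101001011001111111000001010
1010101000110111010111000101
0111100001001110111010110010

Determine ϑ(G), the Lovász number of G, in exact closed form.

7

Vertex ysny has 15 neighbors: ztaa, fgwz, ayrx, gbxn, mips, jwjd, maby, usqt, cwrd, royu, suam, cvet, myuf, vgeh, mzty.
N(jxto) = {ykcx, fgwz, aljr, ayrx, jwjd, maby, cwrd, royu, suam, cvet, myuf, vgeh, mcrk, yuvf, emnw}, |N(jxto)| = 15.
N(maby) = {ibqx, fgwz, aljr, fdey, jxto, mips, usqt, suam, cvet, mcrk, ysny, yuvf, gesi, pcxo, mzty}, |N(maby)| = 15.
deg(myuf) = 15; N(myuf) = {ibqx, aljr, fdey, gbxn, jxto, mips, jwjd, usqt, cvet, vgeh, mcrk, ysny, gesi, emnw, fnmk}.
28-vertex 15-regular graph: this is K(8,2), the Kneser graph.
spec(A) ≈ [15.0, 1.0, -5.0] (distinct, 5 d.p.).
λ_max=15, λ_min=-5; ϑ = −28·λ_min/(λ_max−λ_min) = 7.
≈ 7.000000000 (to 9 d.p.).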